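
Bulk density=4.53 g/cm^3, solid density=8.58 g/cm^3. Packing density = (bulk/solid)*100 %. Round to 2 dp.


Packing = (4.53/8.58)*100 = 52.8 %


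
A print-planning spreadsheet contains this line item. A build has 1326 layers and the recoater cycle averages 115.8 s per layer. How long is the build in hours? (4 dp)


t = 1326 * 115.8 / 3600 = 42.653 hrs


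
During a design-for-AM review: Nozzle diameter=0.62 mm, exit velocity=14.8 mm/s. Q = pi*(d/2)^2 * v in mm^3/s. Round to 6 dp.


A = pi*(0.62/2)^2 = 0.30190705 mm^2
Q = 0.30190705 * 14.8 = 4.468224 mm^3/s


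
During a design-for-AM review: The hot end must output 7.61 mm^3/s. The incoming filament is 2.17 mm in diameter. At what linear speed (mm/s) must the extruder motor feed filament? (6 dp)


A = pi*(2.17/2)^2 = 3.698361
v = 7.61 / 3.698361 = 2.057668 mm/s


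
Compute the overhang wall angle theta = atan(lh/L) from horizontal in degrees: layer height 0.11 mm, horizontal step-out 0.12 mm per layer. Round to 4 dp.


angle = atan(0.11/0.12) = 42.5104 degrees


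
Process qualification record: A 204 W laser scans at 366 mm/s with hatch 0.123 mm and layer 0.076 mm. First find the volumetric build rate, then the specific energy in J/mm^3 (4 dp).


Build rate = 366 * 0.123 * 0.076 = 3.421368 mm^3/s
SE = 204 / 3.421368 = 59.6253 J/mm^3


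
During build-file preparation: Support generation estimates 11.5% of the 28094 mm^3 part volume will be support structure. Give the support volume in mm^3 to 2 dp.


V_support = 28094 * 0.115 = 3230.81 mm^3


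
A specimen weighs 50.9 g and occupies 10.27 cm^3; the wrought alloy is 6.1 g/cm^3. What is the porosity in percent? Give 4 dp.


rho_part = 50.9 / 10.27 = 4.95618306 g/cm^3
Porosity = (1 - 4.95618306/6.1)*100 = 18.7511 %


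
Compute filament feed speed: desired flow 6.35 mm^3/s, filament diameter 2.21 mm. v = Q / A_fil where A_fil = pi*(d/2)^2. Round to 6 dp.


A = pi*(2.21/2)^2 = 3.835963
v = 6.35 / 3.835963 = 1.655386 mm/s


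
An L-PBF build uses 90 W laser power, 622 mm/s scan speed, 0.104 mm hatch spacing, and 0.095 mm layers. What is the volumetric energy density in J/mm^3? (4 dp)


E = 90 / (622*0.104*0.095) = 14.6452 J/mm^3


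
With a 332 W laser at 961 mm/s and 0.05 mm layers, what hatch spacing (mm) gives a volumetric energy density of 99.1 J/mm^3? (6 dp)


h = 332 / (99.1*961*0.05) = 0.069722 mm


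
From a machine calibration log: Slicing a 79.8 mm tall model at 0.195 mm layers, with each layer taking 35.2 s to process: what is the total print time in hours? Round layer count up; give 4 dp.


Layers = ceil(79.8/0.195) = 410
t = 410 * 35.2 / 3600 = 4.0089 hrs


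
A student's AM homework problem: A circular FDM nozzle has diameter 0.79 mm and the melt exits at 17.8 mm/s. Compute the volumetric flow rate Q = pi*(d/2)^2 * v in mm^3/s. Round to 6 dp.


A = pi*(0.79/2)^2 = 0.49016699 mm^2
Q = 0.49016699 * 17.8 = 8.724972 mm^3/s


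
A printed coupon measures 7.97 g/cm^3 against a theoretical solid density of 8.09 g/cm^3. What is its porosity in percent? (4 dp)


Porosity = (1-7.97/8.09)*100 = 1.4833 %


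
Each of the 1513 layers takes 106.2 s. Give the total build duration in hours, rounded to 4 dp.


t = 1513 * 106.2 / 3600 = 44.6335 hrs


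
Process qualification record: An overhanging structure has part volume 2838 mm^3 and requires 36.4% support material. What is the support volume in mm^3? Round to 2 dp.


V_support = 2838 * 0.364 = 1033.03 mm^3


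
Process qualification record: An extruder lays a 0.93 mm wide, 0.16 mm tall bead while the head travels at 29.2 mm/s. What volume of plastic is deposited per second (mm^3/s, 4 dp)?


Rate = 0.93 * 0.16 * 29.2 = 4.345 mm^3/s


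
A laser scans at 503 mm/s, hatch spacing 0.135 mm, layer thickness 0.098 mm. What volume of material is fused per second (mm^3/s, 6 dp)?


Rate = 503 * 0.135 * 0.098 = 6.65469 mm^3/s


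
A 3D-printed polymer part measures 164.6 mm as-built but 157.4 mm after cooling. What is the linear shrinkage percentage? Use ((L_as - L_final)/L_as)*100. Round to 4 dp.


Shrinkage = ((164.6-157.4)/164.6)*100 = 4.3742 %


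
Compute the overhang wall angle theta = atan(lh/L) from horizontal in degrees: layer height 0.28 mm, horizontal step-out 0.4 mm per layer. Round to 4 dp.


angle = atan(0.28/0.4) = 34.992 degrees


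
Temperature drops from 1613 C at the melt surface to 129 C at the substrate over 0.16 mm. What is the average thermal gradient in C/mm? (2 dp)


G = (1613-129)/0.16 = 9275.0 C/mm


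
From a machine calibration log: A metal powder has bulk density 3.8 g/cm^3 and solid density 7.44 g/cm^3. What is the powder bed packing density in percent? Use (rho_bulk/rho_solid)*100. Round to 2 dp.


Packing = (3.8/7.44)*100 = 51.08 %


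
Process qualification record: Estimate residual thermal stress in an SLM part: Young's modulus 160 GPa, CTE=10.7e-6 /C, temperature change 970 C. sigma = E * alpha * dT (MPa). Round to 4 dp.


sigma = 160*1000 * 10.7e-6 * 970 = 1660.64 MPa


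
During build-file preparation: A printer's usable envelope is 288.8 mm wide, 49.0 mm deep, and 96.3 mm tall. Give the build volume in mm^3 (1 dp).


V = 288.8 * 49.0 * 96.3 = 1362760.6 mm^3


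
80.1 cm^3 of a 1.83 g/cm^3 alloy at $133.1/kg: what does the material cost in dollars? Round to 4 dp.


Mass = 80.1*1.83/1000 = 0.146583 kg
Cost = 0.146583 * 133.1 = 19.5102 $


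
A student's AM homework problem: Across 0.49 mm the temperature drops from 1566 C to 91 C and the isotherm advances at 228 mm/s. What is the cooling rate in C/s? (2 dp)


G = (1566-91)/0.49 = 3010.20408163 C/mm
CR = 3010.20408163 * 228 = 686326.53 C/s


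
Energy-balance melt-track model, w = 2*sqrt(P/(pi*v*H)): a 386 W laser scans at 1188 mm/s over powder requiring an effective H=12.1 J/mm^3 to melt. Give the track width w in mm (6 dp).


w = 2*sqrt(386/(pi*1188*12.1)) = 0.184905 mm


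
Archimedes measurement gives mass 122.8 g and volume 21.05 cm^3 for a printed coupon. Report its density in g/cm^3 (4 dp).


rho = 122.8 / 21.05 = 5.8337 g/cm^3


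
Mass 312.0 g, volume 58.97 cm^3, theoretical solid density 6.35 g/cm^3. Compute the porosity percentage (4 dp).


rho_part = 312.0 / 58.97 = 5.29082584 g/cm^3
Porosity = (1 - 5.29082584/6.35)*100 = 16.6799 %


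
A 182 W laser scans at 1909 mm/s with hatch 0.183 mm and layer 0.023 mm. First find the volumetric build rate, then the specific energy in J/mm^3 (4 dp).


Build rate = 1909 * 0.183 * 0.023 = 8.034981 mm^3/s
SE = 182 / 8.034981 = 22.651 J/mm^3


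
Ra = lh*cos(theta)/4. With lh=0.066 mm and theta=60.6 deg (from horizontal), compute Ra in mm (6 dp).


Ra = 0.066 * cos(60.6) / 4 = 0.0081 mm


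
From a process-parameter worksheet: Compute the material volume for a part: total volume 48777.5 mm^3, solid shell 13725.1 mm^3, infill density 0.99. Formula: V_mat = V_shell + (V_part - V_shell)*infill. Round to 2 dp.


V_infill = (48777.5 - 13725.1) * 0.99 = 34701.88
V_total = 13725.1 + 34701.88 = 48426.98 mm^3


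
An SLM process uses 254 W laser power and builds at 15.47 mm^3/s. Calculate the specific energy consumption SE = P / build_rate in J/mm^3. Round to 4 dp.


SE = 254 / 15.47 = 16.4189 J/mm^3


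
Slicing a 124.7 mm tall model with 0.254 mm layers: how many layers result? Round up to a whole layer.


Layers = ceil(124.7/0.254) = 491


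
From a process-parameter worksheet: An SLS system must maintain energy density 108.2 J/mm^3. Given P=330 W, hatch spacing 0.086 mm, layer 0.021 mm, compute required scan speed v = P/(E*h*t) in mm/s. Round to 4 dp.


v = 330 / (108.2*0.086*0.021) = 1688.7639 mm/s


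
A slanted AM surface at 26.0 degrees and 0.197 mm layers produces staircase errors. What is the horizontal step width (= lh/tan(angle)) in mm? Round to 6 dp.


step = 0.197 / tan(26.0) = 0.40391 mm


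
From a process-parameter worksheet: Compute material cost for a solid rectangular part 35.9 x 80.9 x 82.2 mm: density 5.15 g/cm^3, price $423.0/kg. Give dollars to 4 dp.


V = 35.9 * 80.9 * 82.2 = 238734.282 mm^3 = 238.734282 cm^3
Mass = 238.734282 * 5.15 / 1000 = 1.22948155 kg
Cost = 1.22948155 * 423.0 = 520.0707 $


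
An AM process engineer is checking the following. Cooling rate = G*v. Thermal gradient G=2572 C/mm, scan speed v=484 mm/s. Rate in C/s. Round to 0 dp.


CR = 2572 * 484 = 1244848 C/s


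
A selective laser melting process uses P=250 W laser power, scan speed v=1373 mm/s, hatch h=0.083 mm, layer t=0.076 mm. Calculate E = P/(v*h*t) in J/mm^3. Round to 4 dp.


E = 250 / (1373*0.083*0.076) = 28.8654 J/mm^3


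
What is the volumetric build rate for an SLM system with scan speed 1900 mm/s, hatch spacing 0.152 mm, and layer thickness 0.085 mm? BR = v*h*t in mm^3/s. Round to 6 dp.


Rate = 1900 * 0.152 * 0.085 = 24.548 mm^3/s


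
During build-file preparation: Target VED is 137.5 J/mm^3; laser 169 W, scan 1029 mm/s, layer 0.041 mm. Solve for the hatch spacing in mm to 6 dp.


h = 169 / (137.5*1029*0.041) = 0.029133 mm


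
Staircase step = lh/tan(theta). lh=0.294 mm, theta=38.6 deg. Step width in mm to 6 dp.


step = 0.294 / tan(38.6) = 0.368287 mm


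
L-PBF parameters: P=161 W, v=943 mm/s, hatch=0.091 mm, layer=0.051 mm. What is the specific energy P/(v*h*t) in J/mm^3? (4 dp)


Build rate = 943 * 0.091 * 0.051 = 4.376463 mm^3/s
SE = 161 / 4.376463 = 36.7877 J/mm^3


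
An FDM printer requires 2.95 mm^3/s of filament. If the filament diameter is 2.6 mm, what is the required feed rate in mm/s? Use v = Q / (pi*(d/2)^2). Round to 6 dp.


A = pi*(2.6/2)^2 = 5.309292
v = 2.95 / 5.309292 = 0.55563 mm/s


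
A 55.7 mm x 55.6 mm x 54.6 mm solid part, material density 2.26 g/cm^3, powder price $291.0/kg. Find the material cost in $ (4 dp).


V = 55.7 * 55.6 * 54.6 = 169091.832 mm^3 = 169.091832 cm^3
Mass = 169.091832 * 2.26 / 1000 = 0.38214754 kg
Cost = 0.38214754 * 291.0 = 111.2049 $


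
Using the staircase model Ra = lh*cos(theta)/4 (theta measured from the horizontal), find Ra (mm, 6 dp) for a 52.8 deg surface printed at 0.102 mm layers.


Ra = 0.102 * cos(52.8) / 4 = 0.015417 mm


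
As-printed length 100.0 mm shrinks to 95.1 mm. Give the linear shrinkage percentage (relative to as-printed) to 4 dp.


Shrinkage = ((100.0-95.1)/100.0)*100 = 4.9 %


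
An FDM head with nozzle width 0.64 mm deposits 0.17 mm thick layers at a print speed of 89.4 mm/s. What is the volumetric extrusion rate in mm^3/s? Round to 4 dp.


Rate = 0.64 * 0.17 * 89.4 = 9.7267 mm^3/s


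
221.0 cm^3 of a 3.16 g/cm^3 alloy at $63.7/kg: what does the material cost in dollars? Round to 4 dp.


Mass = 221.0*3.16/1000 = 0.69836 kg
Cost = 0.69836 * 63.7 = 44.4855 $


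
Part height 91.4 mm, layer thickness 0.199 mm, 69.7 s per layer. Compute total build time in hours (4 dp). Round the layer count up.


Layers = ceil(91.4/0.199) = 460
t = 460 * 69.7 / 3600 = 8.9061 hrs


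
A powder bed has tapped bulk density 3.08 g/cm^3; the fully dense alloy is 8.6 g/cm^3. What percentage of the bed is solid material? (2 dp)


Packing = (3.08/8.6)*100 = 35.81 %


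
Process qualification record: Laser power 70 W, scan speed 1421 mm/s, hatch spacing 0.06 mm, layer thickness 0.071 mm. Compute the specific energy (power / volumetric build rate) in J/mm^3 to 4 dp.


Build rate = 1421 * 0.06 * 0.071 = 6.05346 mm^3/s
SE = 70 / 6.05346 = 11.5636 J/mm^3


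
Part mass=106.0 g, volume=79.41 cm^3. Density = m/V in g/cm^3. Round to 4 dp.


rho = 106.0 / 79.41 = 1.3348 g/cm^3


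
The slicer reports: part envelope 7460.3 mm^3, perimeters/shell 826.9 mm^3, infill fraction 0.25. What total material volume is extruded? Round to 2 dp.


V_infill = (7460.3 - 826.9) * 0.25 = 1658.35
V_total = 826.9 + 1658.35 = 2485.25 mm^3


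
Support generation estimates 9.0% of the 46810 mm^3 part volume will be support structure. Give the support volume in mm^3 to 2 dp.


V_support = 46810 * 0.09 = 4212.9 mm^3


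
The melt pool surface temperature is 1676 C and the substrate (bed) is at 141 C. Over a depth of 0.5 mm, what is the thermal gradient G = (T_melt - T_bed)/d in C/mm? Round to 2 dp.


G = (1676-141)/0.5 = 3070.0 C/mm


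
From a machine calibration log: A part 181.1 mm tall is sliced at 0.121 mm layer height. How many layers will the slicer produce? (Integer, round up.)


Layers = ceil(181.1/0.121) = 1497


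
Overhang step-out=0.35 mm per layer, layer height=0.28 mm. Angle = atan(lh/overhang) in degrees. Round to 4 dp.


angle = atan(0.28/0.35) = 38.6598 degrees


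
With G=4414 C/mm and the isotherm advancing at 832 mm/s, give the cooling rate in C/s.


CR = 4414 * 832 = 3672448 C/s


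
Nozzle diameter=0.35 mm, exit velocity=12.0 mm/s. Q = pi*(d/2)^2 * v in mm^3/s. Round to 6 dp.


A = pi*(0.35/2)^2 = 0.09621128 mm^2
Q = 0.09621128 * 12.0 = 1.154535 mm^3/s


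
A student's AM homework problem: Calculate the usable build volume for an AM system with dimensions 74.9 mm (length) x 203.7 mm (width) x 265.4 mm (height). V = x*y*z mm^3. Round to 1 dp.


V = 74.9 * 203.7 * 265.4 = 4049242.3 mm^3


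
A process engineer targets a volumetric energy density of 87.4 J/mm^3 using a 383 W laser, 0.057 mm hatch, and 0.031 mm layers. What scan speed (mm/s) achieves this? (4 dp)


v = 383 / (87.4*0.057*0.031) = 2479.9949 mm/s


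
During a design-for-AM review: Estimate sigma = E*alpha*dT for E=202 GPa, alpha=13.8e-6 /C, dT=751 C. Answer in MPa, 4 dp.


sigma = 202*1000 * 13.8e-6 * 751 = 2093.4876 MPa


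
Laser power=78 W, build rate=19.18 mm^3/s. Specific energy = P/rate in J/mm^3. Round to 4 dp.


SE = 78 / 19.18 = 4.0667 J/mm^3


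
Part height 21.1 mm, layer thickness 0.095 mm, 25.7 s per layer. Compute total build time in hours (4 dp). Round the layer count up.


Layers = ceil(21.1/0.095) = 223
t = 223 * 25.7 / 3600 = 1.592 hrs


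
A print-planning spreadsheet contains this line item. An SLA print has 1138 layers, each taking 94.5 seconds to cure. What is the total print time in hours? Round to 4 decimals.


t = 1138 * 94.5 / 3600 = 29.8725 hrs


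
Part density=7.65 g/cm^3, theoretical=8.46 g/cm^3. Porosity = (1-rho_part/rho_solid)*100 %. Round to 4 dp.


Porosity = (1-7.65/8.46)*100 = 9.5745 %


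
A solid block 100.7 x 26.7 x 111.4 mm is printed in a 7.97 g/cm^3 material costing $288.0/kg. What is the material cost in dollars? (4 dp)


V = 100.7 * 26.7 * 111.4 = 299520.066 mm^3 = 299.520066 cm^3
Mass = 299.520066 * 7.97 / 1000 = 2.38717493 kg
Cost = 2.38717493 * 288.0 = 687.5064 $


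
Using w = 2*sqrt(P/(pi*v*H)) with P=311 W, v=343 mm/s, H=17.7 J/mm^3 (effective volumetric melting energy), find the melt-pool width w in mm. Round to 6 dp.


w = 2*sqrt(311/(pi*343*17.7)) = 0.255389 mm


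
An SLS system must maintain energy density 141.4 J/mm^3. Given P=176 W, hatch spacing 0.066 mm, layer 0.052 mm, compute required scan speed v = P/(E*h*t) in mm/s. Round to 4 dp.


v = 176 / (141.4*0.066*0.052) = 362.6736 mm/s


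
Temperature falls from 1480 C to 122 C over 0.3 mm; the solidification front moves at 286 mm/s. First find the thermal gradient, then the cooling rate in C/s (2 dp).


G = (1480-122)/0.3 = 4526.66666667 C/mm
CR = 4526.66666667 * 286 = 1294626.67 C/s


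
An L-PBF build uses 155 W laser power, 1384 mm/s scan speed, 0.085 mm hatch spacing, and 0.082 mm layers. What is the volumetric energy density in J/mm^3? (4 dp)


E = 155 / (1384*0.085*0.082) = 16.068 J/mm^3


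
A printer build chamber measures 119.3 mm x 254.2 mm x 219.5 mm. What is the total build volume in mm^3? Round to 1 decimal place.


V = 119.3 * 254.2 * 219.5 = 6656570.2 mm^3


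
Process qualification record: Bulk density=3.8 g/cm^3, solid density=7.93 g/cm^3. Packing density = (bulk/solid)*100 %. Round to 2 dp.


Packing = (3.8/7.93)*100 = 47.92 %


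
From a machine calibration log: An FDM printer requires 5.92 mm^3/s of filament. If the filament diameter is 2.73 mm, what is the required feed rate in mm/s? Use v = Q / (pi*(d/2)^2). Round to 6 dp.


A = pi*(2.73/2)^2 = 5.853494
v = 5.92 / 5.853494 = 1.011362 mm/s


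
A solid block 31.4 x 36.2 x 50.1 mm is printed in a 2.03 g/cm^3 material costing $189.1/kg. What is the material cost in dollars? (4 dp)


V = 31.4 * 36.2 * 50.1 = 56947.668 mm^3 = 56.947668 cm^3
Mass = 56.947668 * 2.03 / 1000 = 0.11560377 kg
Cost = 0.11560377 * 189.1 = 21.8607 $


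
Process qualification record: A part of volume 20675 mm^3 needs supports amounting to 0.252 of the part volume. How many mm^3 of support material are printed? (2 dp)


V_support = 20675 * 0.252 = 5210.1 mm^3


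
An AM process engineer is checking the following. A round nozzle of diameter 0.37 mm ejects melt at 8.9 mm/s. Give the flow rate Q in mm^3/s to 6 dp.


A = pi*(0.37/2)^2 = 0.10752101 mm^2
Q = 0.10752101 * 8.9 = 0.956937 mm^3/s


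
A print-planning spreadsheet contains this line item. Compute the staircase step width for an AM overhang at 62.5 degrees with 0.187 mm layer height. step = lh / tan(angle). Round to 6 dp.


step = 0.187 / tan(62.5) = 0.097346 mm


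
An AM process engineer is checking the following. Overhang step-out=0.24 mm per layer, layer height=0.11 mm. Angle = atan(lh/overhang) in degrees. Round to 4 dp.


angle = atan(0.11/0.24) = 24.6236 degrees


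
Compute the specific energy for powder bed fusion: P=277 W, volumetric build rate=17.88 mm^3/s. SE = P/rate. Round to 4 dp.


SE = 277 / 17.88 = 15.4922 J/mm^3


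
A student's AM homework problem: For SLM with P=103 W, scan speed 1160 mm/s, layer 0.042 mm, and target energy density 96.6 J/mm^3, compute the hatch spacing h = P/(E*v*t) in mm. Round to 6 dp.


h = 103 / (96.6*1160*0.042) = 0.021885 mm


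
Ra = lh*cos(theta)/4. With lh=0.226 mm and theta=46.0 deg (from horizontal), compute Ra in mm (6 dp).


Ra = 0.226 * cos(46.0) / 4 = 0.039248 mm


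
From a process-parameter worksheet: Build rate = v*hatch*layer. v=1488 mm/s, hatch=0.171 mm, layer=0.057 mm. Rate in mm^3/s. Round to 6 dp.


Rate = 1488 * 0.171 * 0.057 = 14.503536 mm^3/s


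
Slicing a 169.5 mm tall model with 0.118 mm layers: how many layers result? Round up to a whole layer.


Layers = ceil(169.5/0.118) = 1437


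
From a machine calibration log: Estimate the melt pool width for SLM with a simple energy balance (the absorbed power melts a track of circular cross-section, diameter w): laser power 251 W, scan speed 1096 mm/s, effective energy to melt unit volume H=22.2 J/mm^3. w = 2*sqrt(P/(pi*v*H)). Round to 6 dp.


w = 2*sqrt(251/(pi*1096*22.2)) = 0.114607 mm


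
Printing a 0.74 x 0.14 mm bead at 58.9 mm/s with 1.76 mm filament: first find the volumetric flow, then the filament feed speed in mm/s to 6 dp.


Q = 0.74 * 0.14 * 58.9 = 6.10204 mm^3/s
A_fil = pi*(1.76/2)^2 = 2.43284935 mm^2
v_feed = 6.10204 / 2.43284935 = 2.508187 mm/s


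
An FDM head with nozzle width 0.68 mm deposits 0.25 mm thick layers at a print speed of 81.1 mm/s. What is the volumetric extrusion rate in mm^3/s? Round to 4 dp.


Rate = 0.68 * 0.25 * 81.1 = 13.787 mm^3/s


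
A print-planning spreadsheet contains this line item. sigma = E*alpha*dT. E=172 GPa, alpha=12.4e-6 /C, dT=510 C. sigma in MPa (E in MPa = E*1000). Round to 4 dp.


sigma = 172*1000 * 12.4e-6 * 510 = 1087.728 MPa


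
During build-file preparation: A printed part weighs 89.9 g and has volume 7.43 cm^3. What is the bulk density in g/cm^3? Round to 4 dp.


rho = 89.9 / 7.43 = 12.0996 g/cm^3


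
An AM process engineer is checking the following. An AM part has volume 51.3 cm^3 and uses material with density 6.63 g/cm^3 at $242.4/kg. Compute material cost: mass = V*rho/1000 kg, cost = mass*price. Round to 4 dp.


Mass = 51.3*6.63/1000 = 0.340119 kg
Cost = 0.340119 * 242.4 = 82.4448 $


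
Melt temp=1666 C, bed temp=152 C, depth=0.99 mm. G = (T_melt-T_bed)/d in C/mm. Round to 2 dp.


G = (1666-152)/0.99 = 1529.29 C/mm


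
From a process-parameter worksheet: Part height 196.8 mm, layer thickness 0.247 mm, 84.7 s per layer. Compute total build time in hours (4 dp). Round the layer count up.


Layers = ceil(196.8/0.247) = 797
t = 797 * 84.7 / 3600 = 18.7516 hrs


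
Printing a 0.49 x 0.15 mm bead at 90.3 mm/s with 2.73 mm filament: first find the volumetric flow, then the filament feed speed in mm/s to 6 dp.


Q = 0.49 * 0.15 * 90.3 = 6.63705 mm^3/s
A_fil = pi*(2.73/2)^2 = 5.85349397 mm^2
v_feed = 6.63705 / 5.85349397 = 1.133861 mm/s


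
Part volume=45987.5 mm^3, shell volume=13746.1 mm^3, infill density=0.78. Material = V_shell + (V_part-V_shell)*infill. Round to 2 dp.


V_infill = (45987.5 - 13746.1) * 0.78 = 25148.29
V_total = 13746.1 + 25148.29 = 38894.39 mm^3


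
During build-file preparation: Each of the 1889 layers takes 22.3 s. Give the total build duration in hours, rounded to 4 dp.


t = 1889 * 22.3 / 3600 = 11.7013 hrs


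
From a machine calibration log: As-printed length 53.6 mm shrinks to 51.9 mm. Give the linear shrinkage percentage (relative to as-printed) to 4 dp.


Shrinkage = ((53.6-51.9)/53.6)*100 = 3.1716 %


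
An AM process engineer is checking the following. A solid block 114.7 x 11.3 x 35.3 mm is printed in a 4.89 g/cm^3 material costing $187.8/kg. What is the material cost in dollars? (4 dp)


V = 114.7 * 11.3 * 35.3 = 45752.683 mm^3 = 45.752683 cm^3
Mass = 45.752683 * 4.89 / 1000 = 0.22373062 kg
Cost = 0.22373062 * 187.8 = 42.0166 $


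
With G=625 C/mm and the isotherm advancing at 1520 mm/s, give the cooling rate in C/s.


CR = 625 * 1520 = 950000 C/s


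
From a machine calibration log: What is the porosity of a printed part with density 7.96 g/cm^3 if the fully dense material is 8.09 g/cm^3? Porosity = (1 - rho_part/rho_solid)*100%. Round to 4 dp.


Porosity = (1-7.96/8.09)*100 = 1.6069 %


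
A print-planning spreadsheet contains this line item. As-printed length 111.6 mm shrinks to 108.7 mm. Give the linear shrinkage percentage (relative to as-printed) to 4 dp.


Shrinkage = ((111.6-108.7)/111.6)*100 = 2.5986 %


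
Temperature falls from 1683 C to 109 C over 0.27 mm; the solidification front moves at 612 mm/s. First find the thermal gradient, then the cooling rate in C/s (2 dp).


G = (1683-109)/0.27 = 5829.62962963 C/mm
CR = 5829.62962963 * 612 = 3567733.33 C/s


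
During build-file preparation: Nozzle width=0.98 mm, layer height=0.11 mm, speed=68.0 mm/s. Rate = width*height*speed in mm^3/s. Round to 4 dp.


Rate = 0.98 * 0.11 * 68.0 = 7.3304 mm^3/s


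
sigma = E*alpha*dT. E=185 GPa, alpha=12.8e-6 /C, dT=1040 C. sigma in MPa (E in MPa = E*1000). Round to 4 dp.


sigma = 185*1000 * 12.8e-6 * 1040 = 2462.72 MPa


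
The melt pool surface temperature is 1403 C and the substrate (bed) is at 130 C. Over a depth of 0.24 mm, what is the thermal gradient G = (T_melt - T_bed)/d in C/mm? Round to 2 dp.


G = (1403-130)/0.24 = 5304.17 C/mm


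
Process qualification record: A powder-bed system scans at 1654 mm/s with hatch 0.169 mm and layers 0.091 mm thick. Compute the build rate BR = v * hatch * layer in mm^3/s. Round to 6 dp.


Rate = 1654 * 0.169 * 0.091 = 25.436866 mm^3/s


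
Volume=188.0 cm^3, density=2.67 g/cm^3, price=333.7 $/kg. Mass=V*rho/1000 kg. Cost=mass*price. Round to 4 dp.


Mass = 188.0*2.67/1000 = 0.50196 kg
Cost = 0.50196 * 333.7 = 167.5041 $


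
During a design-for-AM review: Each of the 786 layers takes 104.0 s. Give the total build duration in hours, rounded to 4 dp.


t = 786 * 104.0 / 3600 = 22.7067 hrs


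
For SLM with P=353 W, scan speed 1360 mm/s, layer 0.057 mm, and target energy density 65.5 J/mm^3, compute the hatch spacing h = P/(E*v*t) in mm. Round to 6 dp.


h = 353 / (65.5*1360*0.057) = 0.069522 mm


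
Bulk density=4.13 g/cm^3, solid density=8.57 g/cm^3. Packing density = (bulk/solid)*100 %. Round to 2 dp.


Packing = (4.13/8.57)*100 = 48.19 %


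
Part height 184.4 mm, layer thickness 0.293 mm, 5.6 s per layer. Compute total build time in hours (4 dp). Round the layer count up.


Layers = ceil(184.4/0.293) = 630
t = 630 * 5.6 / 3600 = 0.98 hrs


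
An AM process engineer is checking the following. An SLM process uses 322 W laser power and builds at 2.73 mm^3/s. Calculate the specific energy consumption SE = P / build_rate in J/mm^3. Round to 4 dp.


SE = 322 / 2.73 = 117.9487 J/mm^3


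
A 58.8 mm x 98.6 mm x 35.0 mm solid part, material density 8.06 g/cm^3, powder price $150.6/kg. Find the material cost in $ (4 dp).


V = 58.8 * 98.6 * 35.0 = 202918.8 mm^3 = 202.9188 cm^3
Mass = 202.9188 * 8.06 / 1000 = 1.63552553 kg
Cost = 1.63552553 * 150.6 = 246.3101 $


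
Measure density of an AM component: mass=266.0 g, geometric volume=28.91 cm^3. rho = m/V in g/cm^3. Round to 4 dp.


rho = 266.0 / 28.91 = 9.201 g/cm^3


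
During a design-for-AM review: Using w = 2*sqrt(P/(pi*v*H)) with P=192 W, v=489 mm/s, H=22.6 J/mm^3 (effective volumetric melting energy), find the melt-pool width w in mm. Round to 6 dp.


w = 2*sqrt(192/(pi*489*22.6)) = 0.148729 mm


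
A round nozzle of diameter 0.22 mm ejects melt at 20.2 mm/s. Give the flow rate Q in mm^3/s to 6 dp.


A = pi*(0.22/2)^2 = 0.03801327 mm^2
Q = 0.03801327 * 20.2 = 0.767868 mm^3/s


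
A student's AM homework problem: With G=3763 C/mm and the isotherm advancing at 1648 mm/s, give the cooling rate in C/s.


CR = 3763 * 1648 = 6201424 C/s


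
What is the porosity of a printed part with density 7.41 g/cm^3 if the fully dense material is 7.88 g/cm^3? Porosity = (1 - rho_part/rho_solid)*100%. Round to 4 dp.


Porosity = (1-7.41/7.88)*100 = 5.9645 %


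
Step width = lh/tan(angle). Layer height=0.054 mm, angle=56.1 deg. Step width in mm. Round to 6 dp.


step = 0.054 / tan(56.1) = 0.036286 mm


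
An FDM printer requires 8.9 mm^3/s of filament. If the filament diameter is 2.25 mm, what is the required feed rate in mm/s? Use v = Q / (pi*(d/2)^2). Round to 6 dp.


A = pi*(2.25/2)^2 = 3.976078
v = 8.9 / 3.976078 = 2.238387 mm/s


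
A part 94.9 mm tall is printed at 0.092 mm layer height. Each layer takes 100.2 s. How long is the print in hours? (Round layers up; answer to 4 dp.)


Layers = ceil(94.9/0.092) = 1032
t = 1032 * 100.2 / 3600 = 28.724 hrs


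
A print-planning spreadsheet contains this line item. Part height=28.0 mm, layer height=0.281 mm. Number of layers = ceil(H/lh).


Layers = ceil(28.0/0.281) = 100


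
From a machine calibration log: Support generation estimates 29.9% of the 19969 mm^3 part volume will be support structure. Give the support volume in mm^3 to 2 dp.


V_support = 19969 * 0.299 = 5970.73 mm^3


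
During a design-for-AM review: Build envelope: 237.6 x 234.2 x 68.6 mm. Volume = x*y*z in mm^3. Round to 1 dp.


V = 237.6 * 234.2 * 68.6 = 3817310.1 mm^3


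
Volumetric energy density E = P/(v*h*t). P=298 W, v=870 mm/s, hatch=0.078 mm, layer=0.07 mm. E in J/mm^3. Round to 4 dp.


E = 298 / (870*0.078*0.07) = 62.7342 J/mm^3


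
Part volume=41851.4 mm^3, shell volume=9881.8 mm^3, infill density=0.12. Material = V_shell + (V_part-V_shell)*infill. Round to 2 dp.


V_infill = (41851.4 - 9881.8) * 0.12 = 3836.35
V_total = 9881.8 + 3836.35 = 13718.15 mm^3


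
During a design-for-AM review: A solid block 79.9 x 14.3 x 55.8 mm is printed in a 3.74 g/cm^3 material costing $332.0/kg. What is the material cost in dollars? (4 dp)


V = 79.9 * 14.3 * 55.8 = 63755.406 mm^3 = 63.755406 cm^3
Mass = 63.755406 * 3.74 / 1000 = 0.23844522 kg
Cost = 0.23844522 * 332.0 = 79.1638 $


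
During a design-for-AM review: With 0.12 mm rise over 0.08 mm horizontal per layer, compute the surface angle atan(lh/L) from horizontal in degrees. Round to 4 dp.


angle = atan(0.12/0.08) = 56.3099 degrees


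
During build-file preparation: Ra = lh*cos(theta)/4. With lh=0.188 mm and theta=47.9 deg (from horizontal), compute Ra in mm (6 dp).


Ra = 0.188 * cos(47.9) / 4 = 0.03151 mm


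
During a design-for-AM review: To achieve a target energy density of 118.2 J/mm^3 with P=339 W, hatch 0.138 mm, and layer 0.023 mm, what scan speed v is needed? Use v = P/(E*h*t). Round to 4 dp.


v = 339 / (118.2*0.138*0.023) = 903.5981 mm/s


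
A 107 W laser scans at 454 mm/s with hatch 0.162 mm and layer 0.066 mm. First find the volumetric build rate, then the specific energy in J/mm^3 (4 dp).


Build rate = 454 * 0.162 * 0.066 = 4.854168 mm^3/s
SE = 107 / 4.854168 = 22.0429 J/mm^3


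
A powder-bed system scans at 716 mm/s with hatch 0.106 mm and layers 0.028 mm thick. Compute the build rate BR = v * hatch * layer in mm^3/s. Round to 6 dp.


Rate = 716 * 0.106 * 0.028 = 2.125088 mm^3/s


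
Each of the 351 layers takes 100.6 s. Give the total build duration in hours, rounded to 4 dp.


t = 351 * 100.6 / 3600 = 9.8085 hrs


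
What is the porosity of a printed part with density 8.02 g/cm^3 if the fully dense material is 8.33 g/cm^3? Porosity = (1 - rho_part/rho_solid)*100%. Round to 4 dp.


Porosity = (1-8.02/8.33)*100 = 3.7215 %


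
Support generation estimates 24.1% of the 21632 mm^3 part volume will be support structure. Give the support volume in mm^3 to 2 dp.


V_support = 21632 * 0.241 = 5213.31 mm^3


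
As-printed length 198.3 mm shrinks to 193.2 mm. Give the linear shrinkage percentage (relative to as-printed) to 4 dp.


Shrinkage = ((198.3-193.2)/198.3)*100 = 2.5719 %


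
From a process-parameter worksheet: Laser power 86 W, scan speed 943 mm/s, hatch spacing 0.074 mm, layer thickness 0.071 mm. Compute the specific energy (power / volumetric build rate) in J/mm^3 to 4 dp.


Build rate = 943 * 0.074 * 0.071 = 4.954522 mm^3/s
SE = 86 / 4.954522 = 17.3579 J/mm^3


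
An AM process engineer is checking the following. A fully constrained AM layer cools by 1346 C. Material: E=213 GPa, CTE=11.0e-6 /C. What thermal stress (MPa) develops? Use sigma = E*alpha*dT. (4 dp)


sigma = 213*1000 * 11.0e-6 * 1346 = 3153.678 MPa


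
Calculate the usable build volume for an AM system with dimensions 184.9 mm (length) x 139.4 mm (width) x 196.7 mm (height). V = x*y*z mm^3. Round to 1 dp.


V = 184.9 * 139.4 * 196.7 = 5069954.3 mm^3


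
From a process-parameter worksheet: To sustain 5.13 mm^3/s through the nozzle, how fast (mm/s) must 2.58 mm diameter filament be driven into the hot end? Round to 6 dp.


A = pi*(2.58/2)^2 = 5.227924
v = 5.13 / 5.227924 = 0.981269 mm/s


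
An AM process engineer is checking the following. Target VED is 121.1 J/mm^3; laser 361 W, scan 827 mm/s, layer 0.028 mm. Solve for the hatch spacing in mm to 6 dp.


h = 361 / (121.1*827*0.028) = 0.128736 mm


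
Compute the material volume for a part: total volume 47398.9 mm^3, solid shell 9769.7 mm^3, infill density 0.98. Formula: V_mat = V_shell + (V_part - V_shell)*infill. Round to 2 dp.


V_infill = (47398.9 - 9769.7) * 0.98 = 36876.62
V_total = 9769.7 + 36876.62 = 46646.32 mm^3


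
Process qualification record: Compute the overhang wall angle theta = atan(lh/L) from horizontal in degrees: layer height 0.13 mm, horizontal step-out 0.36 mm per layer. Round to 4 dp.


angle = atan(0.13/0.36) = 19.8552 degrees


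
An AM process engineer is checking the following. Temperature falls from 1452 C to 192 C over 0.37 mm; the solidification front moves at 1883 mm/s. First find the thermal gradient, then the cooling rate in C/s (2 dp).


G = (1452-192)/0.37 = 3405.40540541 C/mm
CR = 3405.40540541 * 1883 = 6412378.38 C/s


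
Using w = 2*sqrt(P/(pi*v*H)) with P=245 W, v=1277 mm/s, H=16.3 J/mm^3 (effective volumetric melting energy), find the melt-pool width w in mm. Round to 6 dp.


w = 2*sqrt(245/(pi*1277*16.3)) = 0.122419 mm


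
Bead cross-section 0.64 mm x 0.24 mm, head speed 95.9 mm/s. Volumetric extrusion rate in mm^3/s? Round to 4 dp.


Rate = 0.64 * 0.24 * 95.9 = 14.7302 mm^3/s


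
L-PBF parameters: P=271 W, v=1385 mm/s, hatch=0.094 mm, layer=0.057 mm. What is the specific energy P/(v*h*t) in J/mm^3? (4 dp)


Build rate = 1385 * 0.094 * 0.057 = 7.42083 mm^3/s
SE = 271 / 7.42083 = 36.5188 J/mm^3


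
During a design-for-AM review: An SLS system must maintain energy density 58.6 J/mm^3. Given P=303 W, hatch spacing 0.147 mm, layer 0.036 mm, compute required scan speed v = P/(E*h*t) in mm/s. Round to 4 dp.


v = 303 / (58.6*0.147*0.036) = 977.0689 mm/s


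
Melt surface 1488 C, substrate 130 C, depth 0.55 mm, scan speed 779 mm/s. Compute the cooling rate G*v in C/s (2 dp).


G = (1488-130)/0.55 = 2469.09090909 C/mm
CR = 2469.09090909 * 779 = 1923421.82 C/s


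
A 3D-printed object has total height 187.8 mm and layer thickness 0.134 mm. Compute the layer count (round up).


Layers = ceil(187.8/0.134) = 1402


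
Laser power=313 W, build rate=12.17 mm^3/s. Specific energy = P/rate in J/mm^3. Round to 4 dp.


SE = 313 / 12.17 = 25.719 J/mm^3


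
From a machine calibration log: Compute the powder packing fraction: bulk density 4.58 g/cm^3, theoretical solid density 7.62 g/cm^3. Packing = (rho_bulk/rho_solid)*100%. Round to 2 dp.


Packing = (4.58/7.62)*100 = 60.1 %


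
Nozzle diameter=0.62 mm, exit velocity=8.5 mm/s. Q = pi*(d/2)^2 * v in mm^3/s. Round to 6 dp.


A = pi*(0.62/2)^2 = 0.30190705 mm^2
Q = 0.30190705 * 8.5 = 2.56621 mm^3/s


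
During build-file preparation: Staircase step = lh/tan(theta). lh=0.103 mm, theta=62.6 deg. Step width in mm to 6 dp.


step = 0.103 / tan(62.6) = 0.05339 mm


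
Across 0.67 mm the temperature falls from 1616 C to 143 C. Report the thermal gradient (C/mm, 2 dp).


G = (1616-143)/0.67 = 2198.51 C/mm


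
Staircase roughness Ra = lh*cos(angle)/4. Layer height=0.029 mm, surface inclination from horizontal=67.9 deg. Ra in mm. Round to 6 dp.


Ra = 0.029 * cos(67.9) / 4 = 0.002728 mm


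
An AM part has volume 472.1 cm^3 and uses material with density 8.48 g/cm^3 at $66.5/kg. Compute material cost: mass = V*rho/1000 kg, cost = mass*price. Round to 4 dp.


Mass = 472.1*8.48/1000 = 4.003408 kg
Cost = 4.003408 * 66.5 = 266.2266 $


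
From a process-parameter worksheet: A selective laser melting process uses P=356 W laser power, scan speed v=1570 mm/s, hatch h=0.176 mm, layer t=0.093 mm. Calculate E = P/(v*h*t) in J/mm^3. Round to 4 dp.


E = 356 / (1570*0.176*0.093) = 13.8533 J/mm^3


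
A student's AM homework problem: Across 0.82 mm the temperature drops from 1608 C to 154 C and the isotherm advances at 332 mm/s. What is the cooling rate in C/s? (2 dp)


G = (1608-154)/0.82 = 1773.17073171 C/mm
CR = 1773.17073171 * 332 = 588692.68 C/s


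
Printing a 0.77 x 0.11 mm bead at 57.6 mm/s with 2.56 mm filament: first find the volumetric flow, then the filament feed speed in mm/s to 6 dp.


Q = 0.77 * 0.11 * 57.6 = 4.87872 mm^3/s
A_fil = pi*(2.56/2)^2 = 5.1471854 mm^2
v_feed = 4.87872 / 5.1471854 = 0.947842 mm/s


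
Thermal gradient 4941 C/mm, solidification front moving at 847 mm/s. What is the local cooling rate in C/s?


CR = 4941 * 847 = 4185027 C/s


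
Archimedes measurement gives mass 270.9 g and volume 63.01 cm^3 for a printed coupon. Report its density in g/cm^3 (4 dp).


rho = 270.9 / 63.01 = 4.2993 g/cm^3


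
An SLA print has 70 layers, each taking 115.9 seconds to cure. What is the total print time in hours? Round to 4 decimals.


t = 70 * 115.9 / 3600 = 2.2536 hrs


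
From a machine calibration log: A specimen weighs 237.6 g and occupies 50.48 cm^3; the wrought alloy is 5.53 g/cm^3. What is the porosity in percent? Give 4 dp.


rho_part = 237.6 / 50.48 = 4.70681458 g/cm^3
Porosity = (1 - 4.70681458/5.53)*100 = 14.8858 %


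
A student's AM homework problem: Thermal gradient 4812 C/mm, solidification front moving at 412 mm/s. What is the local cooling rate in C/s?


CR = 4812 * 412 = 1982544 C/s


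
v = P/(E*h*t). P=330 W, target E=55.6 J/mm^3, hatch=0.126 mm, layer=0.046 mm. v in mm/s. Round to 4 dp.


v = 330 / (55.6*0.126*0.046) = 1024.0255 mm/s


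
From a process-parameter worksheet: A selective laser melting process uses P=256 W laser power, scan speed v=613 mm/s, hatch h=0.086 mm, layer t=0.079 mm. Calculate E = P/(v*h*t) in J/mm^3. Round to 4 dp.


E = 256 / (613*0.086*0.079) = 61.4687 J/mm^3


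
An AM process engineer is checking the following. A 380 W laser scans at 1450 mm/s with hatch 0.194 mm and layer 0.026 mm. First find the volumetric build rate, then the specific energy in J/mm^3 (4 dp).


Build rate = 1450 * 0.194 * 0.026 = 7.3138 mm^3/s
SE = 380 / 7.3138 = 51.9566 J/mm^3


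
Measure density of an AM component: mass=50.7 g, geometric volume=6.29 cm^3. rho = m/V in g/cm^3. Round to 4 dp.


rho = 50.7 / 6.29 = 8.0604 g/cm^3


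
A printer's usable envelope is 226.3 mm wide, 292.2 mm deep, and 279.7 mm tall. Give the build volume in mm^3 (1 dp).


V = 226.3 * 292.2 * 279.7 = 18495123.3 mm^3


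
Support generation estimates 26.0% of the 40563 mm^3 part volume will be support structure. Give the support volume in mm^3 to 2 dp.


V_support = 40563 * 0.26 = 10546.38 mm^3


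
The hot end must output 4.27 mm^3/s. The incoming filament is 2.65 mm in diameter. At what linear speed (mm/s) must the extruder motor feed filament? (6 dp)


A = pi*(2.65/2)^2 = 5.515459
v = 4.27 / 5.515459 = 0.774188 mm/s


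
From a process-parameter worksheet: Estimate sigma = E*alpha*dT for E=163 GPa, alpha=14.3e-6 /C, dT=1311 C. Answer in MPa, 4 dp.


sigma = 163*1000 * 14.3e-6 * 1311 = 3055.8099 MPa


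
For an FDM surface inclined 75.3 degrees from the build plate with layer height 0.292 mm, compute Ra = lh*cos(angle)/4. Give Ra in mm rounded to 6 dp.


Ra = 0.292 * cos(75.3) / 4 = 0.018524 mm


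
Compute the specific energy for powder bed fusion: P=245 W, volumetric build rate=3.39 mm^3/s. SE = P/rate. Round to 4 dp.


SE = 245 / 3.39 = 72.2714 J/mm^3


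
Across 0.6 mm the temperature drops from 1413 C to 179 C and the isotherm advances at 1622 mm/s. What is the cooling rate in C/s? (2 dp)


G = (1413-179)/0.6 = 2056.66666667 C/mm
CR = 2056.66666667 * 1622 = 3335913.33 C/s


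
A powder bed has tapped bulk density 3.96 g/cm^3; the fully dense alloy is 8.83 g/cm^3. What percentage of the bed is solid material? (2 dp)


Packing = (3.96/8.83)*100 = 44.85 %


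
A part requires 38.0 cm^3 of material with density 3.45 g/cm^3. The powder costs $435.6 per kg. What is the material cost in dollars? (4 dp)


Mass = 38.0*3.45/1000 = 0.1311 kg
Cost = 0.1311 * 435.6 = 57.1072 $


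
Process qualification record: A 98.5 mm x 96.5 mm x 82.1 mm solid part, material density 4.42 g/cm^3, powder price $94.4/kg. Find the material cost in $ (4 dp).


V = 98.5 * 96.5 * 82.1 = 780381.025 mm^3 = 780.381025 cm^3
Mass = 780.381025 * 4.42 / 1000 = 3.44928413 kg
Cost = 3.44928413 * 94.4 = 325.6124 $


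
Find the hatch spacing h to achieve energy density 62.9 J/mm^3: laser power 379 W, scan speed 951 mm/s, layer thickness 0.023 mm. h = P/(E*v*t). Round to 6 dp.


h = 379 / (62.9*951*0.023) = 0.275474 mm


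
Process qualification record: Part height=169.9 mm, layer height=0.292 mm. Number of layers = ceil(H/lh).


Layers = ceil(169.9/0.292) = 582


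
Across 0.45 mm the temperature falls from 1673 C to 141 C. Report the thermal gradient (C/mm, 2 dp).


G = (1673-141)/0.45 = 3404.44 C/mm


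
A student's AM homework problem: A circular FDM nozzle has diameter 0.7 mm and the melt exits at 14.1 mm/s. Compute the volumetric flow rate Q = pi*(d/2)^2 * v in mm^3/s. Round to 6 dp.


A = pi*(0.7/2)^2 = 0.3848451 mm^2
Q = 0.3848451 * 14.1 = 5.426316 mm^3/s
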